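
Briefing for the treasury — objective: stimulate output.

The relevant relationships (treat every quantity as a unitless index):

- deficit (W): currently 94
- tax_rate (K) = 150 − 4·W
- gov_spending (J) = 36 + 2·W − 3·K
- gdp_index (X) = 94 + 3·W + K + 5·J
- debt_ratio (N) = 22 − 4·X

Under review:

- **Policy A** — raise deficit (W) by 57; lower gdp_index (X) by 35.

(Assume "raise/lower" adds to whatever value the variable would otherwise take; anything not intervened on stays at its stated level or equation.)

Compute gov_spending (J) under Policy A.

Policy A (W + 57, X − 35):
  W = 94 + 57 = 151
  K = 150 − 4·151 = -454
  J = 36 + 2·151 − 3·(-454) = 1700

1700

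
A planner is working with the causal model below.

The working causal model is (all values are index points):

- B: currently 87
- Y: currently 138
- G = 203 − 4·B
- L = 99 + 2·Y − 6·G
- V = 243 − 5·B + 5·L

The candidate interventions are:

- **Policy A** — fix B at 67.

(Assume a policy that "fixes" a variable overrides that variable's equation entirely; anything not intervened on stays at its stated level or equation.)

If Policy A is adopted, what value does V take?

3733

Policy A (B := 67):
  B = 67
  Y = 138
  G = 203 − 4·67 = -65
  L = 99 + 2·138 − 6·(-65) = 765
  V = 243 − 5·67 + 5·765 = 3733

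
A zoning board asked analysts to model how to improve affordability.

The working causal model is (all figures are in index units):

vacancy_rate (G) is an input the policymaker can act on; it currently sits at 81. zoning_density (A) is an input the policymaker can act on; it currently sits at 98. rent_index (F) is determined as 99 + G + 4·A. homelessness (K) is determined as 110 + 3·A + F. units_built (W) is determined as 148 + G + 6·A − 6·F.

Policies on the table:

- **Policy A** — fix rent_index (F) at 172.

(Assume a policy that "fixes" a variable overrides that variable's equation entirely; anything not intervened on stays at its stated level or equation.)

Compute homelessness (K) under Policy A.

Policy A (F := 172):
  G = 81
  A = 98
  F = 172
  K = 110 + 3·98 + 172 = 576

576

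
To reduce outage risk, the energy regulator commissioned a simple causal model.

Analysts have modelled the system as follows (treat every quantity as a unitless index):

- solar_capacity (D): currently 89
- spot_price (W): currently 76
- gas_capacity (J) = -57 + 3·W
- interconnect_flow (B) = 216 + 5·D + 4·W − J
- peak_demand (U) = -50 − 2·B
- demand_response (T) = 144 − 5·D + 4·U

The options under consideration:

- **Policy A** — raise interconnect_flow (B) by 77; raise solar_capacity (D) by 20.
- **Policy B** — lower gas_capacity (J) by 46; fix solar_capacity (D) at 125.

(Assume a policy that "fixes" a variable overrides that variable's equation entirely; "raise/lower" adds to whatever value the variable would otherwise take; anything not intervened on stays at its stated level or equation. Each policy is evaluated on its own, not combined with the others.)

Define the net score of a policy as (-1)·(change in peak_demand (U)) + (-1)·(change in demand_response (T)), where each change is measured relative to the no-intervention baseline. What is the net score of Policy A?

Baseline:
  D = 89
  W = 76
  J = -57 + 3·76 = 171
  B = 216 + 5·89 + 4·76 − 171 = 794
  U = -50 − 2·794 = -1638
  T = 144 − 5·89 + 4·(-1638) = -6853
Policy A (B + 77, D + 20):
  D = 89 + 20 = 109
  W = 76
  J = -57 + 3·76 = 171
  B = 216 + 5·109 + 4·76 − 171 (+77 from intervention) = 971
  U = -50 − 2·971 = -1992
  T = 144 − 5·109 + 4·(-1992) = -8369
ΔU = -1992 − (-1638) = -354; ΔT = -8369 − (-6853) = -1516
Score = (-1)·(-354) + (-1)·(-1516) = 1870

1870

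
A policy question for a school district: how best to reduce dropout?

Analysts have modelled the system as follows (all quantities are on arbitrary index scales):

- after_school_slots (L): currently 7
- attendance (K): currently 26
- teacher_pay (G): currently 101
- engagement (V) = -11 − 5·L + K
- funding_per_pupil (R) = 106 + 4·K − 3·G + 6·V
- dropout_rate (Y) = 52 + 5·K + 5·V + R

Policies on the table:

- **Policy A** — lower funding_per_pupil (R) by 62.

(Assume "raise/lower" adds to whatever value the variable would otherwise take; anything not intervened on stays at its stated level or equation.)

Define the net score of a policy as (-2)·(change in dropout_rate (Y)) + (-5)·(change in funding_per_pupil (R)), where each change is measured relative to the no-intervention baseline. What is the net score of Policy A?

434

Baseline:
  L = 7
  K = 26
  G = 101
  V = -11 − 5·7 + 26 = -20
  R = 106 + 4·26 − 3·101 + 6·(-20) = -213
  Y = 52 + 5·26 + 5·(-20) + (-213) = -131
Policy A (R − 62):
  L = 7
  K = 26
  G = 101
  V = -11 − 5·7 + 26 = -20
  R = 106 + 4·26 − 3·101 + 6·(-20) (−62 from intervention) = -275
  Y = 52 + 5·26 + 5·(-20) + (-275) = -193
ΔY = -193 − (-131) = -62; ΔR = -275 − (-213) = -62
Score = (-2)·(-62) + (-5)·(-62) = 434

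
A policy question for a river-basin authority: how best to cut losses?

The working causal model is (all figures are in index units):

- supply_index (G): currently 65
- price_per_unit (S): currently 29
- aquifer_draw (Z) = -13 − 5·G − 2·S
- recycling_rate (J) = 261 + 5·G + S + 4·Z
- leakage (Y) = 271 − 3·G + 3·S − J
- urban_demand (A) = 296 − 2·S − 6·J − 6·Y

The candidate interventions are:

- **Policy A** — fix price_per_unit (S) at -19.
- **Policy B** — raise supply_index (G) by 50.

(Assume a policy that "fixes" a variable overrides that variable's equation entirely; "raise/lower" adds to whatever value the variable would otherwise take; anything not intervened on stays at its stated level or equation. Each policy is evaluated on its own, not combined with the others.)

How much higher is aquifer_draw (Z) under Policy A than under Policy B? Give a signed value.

346

Policy A (S := -19):
  G = 65
  S = -19
  Z = -13 − 5·65 − 2·(-19) = -300
Policy B (G + 50):
  G = 65 + 50 = 115
  S = 29
  Z = -13 − 5·115 − 2·29 = -646
Z: -300 − (-646) = 346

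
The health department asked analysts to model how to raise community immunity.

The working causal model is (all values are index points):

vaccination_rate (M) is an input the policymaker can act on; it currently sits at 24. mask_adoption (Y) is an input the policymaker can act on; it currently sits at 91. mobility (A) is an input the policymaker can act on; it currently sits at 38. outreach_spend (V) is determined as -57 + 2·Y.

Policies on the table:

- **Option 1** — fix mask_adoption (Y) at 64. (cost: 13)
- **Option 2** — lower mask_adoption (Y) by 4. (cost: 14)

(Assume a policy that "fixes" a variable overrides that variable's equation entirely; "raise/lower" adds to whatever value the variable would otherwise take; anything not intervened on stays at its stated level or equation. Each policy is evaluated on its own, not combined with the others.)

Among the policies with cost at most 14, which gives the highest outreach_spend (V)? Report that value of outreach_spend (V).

Option 1 (Y := 64):
  Y = 64
  V = -57 + 2·64 = 71
Option 2 (Y − 4):
  Y = 91 − 4 = 87
  V = -57 + 2·87 = 117
Comparing — Option 1: V=71, Option 2: V=117. Highest is 117 (Option 2).

117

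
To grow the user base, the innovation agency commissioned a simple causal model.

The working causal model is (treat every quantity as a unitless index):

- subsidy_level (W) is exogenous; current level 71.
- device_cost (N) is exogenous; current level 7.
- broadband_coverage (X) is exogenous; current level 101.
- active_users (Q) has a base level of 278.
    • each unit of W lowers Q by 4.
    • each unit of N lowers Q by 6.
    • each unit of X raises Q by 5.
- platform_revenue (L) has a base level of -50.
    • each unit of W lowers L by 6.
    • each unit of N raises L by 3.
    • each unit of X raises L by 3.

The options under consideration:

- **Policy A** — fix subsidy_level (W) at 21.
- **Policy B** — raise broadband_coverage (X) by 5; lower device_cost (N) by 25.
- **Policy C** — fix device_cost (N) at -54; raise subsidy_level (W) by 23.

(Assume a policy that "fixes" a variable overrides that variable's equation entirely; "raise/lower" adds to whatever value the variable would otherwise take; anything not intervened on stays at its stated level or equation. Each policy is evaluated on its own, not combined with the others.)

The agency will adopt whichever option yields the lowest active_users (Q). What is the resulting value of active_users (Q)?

632

Policy A (W := 21):
  W = 21
  N = 7
  X = 101
  Q = 278 − 4·21 − 6·7 + 5·101 = 657
Policy B (X + 5, N − 25):
  W = 71
  N = 7 − 25 = -18
  X = 101 + 5 = 106
  Q = 278 − 4·71 − 6·(-18) + 5·106 = 632
Policy C (N := -54, W + 23):
  W = 71 + 23 = 94
  N = -54
  X = 101
  Q = 278 − 4·94 − 6·(-54) + 5·101 = 731
Comparing — Policy A: Q=657, Policy B: Q=632, Policy C: Q=731. Lowest is 632 (Policy B).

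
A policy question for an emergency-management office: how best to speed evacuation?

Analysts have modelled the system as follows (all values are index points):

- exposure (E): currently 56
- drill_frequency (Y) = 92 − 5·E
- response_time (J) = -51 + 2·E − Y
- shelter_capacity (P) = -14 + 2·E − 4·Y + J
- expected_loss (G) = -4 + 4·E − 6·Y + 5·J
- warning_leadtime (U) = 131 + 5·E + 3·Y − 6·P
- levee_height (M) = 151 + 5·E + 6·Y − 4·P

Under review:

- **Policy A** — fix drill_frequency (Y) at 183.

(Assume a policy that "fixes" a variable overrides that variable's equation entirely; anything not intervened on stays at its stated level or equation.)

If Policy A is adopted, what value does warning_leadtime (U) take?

5496

Policy A (Y := 183):
  E = 56
  Y = 183
  J = -51 + 2·56 − 183 = -122
  P = -14 + 2·56 − 4·183 + (-122) = -756
  U = 131 + 5·56 + 3·183 − 6·(-756) = 5496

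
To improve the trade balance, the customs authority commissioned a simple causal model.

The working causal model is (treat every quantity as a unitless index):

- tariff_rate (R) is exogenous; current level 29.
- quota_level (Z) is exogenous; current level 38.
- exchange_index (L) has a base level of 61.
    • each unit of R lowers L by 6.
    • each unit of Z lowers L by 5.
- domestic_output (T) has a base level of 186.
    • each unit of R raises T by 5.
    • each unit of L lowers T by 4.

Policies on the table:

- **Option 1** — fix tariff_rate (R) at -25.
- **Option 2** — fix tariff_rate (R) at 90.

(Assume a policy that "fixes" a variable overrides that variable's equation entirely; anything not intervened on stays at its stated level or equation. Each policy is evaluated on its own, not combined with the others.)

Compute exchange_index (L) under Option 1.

Option 1 (R := -25):
  R = -25
  Z = 38
  L = 61 − 6·(-25) − 5·38 = 21

21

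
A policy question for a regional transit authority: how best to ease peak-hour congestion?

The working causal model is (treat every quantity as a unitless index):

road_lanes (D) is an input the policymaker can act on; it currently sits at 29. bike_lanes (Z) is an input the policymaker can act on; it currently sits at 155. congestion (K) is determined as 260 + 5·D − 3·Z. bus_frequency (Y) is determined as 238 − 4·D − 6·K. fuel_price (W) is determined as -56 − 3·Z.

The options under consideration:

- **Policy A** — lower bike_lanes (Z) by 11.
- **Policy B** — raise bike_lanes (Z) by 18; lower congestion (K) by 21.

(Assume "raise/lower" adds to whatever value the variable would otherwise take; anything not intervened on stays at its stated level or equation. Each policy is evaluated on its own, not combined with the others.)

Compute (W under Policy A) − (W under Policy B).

87

Policy A (Z − 11):
  Z = 155 − 11 = 144
  W = -56 − 3·144 = -488
Policy B (Z + 18, K − 21):
  Z = 155 + 18 = 173
  W = -56 − 3·173 = -575
W: -488 − (-575) = 87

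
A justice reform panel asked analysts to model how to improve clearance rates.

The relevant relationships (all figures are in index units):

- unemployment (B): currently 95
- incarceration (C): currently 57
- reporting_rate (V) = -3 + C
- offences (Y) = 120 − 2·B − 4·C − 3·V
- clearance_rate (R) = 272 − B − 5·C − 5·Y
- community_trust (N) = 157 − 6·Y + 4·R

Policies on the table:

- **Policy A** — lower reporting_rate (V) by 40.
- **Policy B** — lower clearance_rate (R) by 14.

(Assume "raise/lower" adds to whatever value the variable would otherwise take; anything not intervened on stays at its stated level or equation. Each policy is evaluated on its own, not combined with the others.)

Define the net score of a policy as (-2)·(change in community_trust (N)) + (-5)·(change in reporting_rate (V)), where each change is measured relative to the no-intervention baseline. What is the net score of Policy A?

Baseline:
  B = 95
  C = 57
  V = -3 + 57 = 54
  Y = 120 − 2·95 − 4·57 − 3·54 = -460
  R = 272 − 95 − 5·57 − 5·(-460) = 2192
  N = 157 − 6·(-460) + 4·2192 = 11685
Policy A (V − 40):
  B = 95
  C = 57
  V = -3 + 57 (−40 from intervention) = 14
  Y = 120 − 2·95 − 4·57 − 3·14 = -340
  R = 272 − 95 − 5·57 − 5·(-340) = 1592
  N = 157 − 6·(-340) + 4·1592 = 8565
ΔN = 8565 − 11685 = -3120; ΔV = 14 − 54 = -40
Score = (-2)·(-3120) + (-5)·(-40) = 6440

6440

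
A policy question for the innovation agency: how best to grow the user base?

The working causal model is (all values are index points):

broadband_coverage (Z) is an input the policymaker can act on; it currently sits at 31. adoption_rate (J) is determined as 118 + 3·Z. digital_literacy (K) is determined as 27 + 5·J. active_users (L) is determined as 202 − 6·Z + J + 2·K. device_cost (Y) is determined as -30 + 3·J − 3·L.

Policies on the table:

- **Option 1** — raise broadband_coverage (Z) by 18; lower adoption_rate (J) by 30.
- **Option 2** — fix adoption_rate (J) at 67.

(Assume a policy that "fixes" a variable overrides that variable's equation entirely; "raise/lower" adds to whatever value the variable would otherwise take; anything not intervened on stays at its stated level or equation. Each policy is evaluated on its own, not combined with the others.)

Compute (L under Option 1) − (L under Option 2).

Option 1 (Z + 18, J − 30):
  Z = 31 + 18 = 49
  J = 118 + 3·49 (−30 from intervention) = 235
  K = 27 + 5·235 = 1202
  L = 202 − 6·49 + 235 + 2·1202 = 2547
Option 2 (J := 67):
  Z = 31
  J = 67
  K = 27 + 5·67 = 362
  L = 202 − 6·31 + 67 + 2·362 = 807
L: 2547 − 807 = 1740

1740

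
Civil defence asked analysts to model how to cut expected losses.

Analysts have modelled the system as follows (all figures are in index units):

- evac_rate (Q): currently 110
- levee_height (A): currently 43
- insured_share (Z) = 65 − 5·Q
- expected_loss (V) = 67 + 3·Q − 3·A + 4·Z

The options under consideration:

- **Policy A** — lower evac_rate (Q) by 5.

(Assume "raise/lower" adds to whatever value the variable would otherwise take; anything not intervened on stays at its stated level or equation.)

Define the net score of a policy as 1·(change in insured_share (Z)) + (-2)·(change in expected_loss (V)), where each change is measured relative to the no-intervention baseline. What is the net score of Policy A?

Baseline:
  Q = 110
  A = 43
  Z = 65 − 5·110 = -485
  V = 67 + 3·110 − 3·43 + 4·(-485) = -1672
Policy A (Q − 5):
  Q = 110 − 5 = 105
  A = 43
  Z = 65 − 5·105 = -460
  V = 67 + 3·105 − 3·43 + 4·(-460) = -1587
ΔZ = -460 − (-485) = 25; ΔV = -1587 − (-1672) = 85
Score = 1·25 + (-2)·85 = -145

-145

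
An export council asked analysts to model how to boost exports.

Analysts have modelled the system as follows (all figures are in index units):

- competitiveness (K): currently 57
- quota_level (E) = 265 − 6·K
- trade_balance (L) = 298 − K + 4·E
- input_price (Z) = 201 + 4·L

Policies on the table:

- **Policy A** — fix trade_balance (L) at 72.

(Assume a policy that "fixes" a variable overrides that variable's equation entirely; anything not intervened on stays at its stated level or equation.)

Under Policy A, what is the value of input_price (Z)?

Policy A (L := 72):
  K = 57
  E = 265 − 6·57 = -77
  L = 72
  Z = 201 + 4·72 = 489

489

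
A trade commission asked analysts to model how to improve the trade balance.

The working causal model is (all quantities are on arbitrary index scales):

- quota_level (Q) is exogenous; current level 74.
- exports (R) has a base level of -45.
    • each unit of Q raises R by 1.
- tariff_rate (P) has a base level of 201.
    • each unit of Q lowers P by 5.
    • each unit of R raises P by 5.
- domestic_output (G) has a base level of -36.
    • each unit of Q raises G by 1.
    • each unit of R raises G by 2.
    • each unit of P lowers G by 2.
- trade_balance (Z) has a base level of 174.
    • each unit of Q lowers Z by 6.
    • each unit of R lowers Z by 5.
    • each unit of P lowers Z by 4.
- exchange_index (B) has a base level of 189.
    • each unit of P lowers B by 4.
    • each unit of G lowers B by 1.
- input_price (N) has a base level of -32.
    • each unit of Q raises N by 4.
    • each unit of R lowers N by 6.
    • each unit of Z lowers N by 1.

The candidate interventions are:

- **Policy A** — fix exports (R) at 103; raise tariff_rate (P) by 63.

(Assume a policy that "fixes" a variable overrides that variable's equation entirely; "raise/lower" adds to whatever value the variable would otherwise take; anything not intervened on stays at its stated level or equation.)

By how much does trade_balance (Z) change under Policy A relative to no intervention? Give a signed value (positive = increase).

-2102

Baseline:
  Q = 74
  R = -45 + 74 = 29
  P = 201 − 5·74 + 5·29 = -24
  Z = 174 − 6·74 − 5·29 − 4·(-24) = -319
Policy A (R := 103, P + 63):
  Q = 74
  R = 103
  P = 201 − 5·74 + 5·103 (+63 from intervention) = 409
  Z = 174 − 6·74 − 5·103 − 4·409 = -2421
Change in Z: -2421 − (-319) = -2102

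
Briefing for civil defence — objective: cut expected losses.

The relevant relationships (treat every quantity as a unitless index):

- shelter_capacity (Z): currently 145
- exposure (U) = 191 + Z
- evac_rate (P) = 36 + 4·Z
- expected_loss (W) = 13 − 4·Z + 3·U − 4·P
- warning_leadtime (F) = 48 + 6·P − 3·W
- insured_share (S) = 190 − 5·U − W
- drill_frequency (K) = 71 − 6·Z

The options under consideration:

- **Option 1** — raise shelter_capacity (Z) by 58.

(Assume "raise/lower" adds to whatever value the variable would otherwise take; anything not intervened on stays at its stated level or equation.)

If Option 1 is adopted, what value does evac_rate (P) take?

Option 1 (Z + 58):
  Z = 145 + 58 = 203
  P = 36 + 4·203 = 848

848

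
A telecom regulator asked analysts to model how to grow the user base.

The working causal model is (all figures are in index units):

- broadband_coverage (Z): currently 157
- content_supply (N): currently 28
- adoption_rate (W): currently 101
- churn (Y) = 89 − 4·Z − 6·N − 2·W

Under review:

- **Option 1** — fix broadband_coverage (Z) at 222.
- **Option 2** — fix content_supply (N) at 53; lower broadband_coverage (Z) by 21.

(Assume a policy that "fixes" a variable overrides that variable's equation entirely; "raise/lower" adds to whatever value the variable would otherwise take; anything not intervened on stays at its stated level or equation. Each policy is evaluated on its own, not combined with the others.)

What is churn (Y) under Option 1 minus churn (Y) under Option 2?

-194

Option 1 (Z := 222):
  Z = 222
  N = 28
  W = 101
  Y = 89 − 4·222 − 6·28 − 2·101 = -1169
Option 2 (N := 53, Z − 21):
  Z = 157 − 21 = 136
  N = 53
  W = 101
  Y = 89 − 4·136 − 6·53 − 2·101 = -975
Y: -1169 − (-975) = -194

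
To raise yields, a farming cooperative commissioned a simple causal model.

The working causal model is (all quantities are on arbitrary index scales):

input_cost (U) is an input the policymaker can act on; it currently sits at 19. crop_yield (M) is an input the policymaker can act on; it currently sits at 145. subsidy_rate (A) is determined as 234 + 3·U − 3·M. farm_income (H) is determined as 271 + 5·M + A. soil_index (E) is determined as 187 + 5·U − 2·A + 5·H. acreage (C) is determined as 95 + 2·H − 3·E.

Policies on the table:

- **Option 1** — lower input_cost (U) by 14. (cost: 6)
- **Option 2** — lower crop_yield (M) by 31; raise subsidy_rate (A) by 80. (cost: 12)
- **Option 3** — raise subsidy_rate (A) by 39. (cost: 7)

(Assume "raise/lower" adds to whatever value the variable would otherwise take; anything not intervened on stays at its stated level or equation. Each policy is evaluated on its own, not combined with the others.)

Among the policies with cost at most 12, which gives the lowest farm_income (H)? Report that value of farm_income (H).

810

Option 1 (U − 14):
  U = 19 − 14 = 5
  M = 145
  A = 234 + 3·5 − 3·145 = -186
  H = 271 + 5·145 + (-186) = 810
Option 2 (M − 31, A + 80):
  U = 19
  M = 145 − 31 = 114
  A = 234 + 3·19 − 3·114 (+80 from intervention) = 29
  H = 271 + 5·114 + 29 = 870
Option 3 (A + 39):
  U = 19
  M = 145
  A = 234 + 3·19 − 3·145 (+39 from intervention) = -105
  H = 271 + 5·145 + (-105) = 891
Comparing — Option 1: H=810, Option 2: H=870, Option 3: H=891. Lowest is 810 (Option 1).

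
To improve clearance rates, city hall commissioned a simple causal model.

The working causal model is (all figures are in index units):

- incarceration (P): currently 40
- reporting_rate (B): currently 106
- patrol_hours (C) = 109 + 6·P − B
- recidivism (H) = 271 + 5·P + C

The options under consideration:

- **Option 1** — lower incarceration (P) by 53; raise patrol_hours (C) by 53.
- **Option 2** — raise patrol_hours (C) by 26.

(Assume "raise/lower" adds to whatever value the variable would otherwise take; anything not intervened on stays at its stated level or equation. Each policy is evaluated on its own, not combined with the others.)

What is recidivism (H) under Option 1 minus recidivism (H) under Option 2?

-556

Option 1 (P − 53, C + 53):
  P = 40 − 53 = -13
  B = 106
  C = 109 + 6·(-13) − 106 (+53 from intervention) = -22
  H = 271 + 5·(-13) + (-22) = 184
Option 2 (C + 26):
  P = 40
  B = 106
  C = 109 + 6·40 − 106 (+26 from intervention) = 269
  H = 271 + 5·40 + 269 = 740
H: 184 − 740 = -556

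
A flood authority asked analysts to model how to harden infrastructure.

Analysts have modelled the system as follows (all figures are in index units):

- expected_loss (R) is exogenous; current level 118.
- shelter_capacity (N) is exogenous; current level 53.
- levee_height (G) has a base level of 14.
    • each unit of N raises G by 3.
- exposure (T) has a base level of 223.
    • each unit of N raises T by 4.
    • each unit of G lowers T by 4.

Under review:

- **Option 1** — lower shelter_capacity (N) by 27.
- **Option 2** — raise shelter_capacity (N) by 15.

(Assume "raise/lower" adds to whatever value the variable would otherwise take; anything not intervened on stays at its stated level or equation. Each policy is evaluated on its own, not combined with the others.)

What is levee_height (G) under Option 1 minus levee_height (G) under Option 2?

Option 1 (N − 27):
  N = 53 − 27 = 26
  G = 14 + 3·26 = 92
Option 2 (N + 15):
  N = 53 + 15 = 68
  G = 14 + 3·68 = 218
G: 92 − 218 = -126

-126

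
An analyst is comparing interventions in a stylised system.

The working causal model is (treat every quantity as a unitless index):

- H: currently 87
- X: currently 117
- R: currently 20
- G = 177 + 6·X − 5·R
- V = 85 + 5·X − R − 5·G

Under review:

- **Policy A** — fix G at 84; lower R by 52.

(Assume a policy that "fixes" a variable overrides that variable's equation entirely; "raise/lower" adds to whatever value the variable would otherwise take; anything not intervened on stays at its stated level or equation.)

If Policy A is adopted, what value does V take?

282

Policy A (G := 84, R − 52):
  X = 117
  R = 20 − 52 = -32
  G = 84
  V = 85 + 5·117 − (-32) − 5·84 = 282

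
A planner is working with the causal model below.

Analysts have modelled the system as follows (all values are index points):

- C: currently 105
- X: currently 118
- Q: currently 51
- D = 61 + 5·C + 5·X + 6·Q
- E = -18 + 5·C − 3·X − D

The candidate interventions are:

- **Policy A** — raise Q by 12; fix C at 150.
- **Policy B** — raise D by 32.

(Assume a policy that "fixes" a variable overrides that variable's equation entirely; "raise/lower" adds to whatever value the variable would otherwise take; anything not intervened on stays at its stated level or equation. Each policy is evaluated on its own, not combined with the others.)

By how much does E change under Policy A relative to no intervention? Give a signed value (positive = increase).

-72

Baseline:
  C = 105
  X = 118
  Q = 51
  D = 61 + 5·105 + 5·118 + 6·51 = 1482
  E = -18 + 5·105 − 3·118 − 1482 = -1329
Policy A (Q + 12, C := 150):
  C = 150
  X = 118
  Q = 51 + 12 = 63
  D = 61 + 5·150 + 5·118 + 6·63 = 1779
  E = -18 + 5·150 − 3·118 − 1779 = -1401
Change in E: -1401 − (-1329) = -72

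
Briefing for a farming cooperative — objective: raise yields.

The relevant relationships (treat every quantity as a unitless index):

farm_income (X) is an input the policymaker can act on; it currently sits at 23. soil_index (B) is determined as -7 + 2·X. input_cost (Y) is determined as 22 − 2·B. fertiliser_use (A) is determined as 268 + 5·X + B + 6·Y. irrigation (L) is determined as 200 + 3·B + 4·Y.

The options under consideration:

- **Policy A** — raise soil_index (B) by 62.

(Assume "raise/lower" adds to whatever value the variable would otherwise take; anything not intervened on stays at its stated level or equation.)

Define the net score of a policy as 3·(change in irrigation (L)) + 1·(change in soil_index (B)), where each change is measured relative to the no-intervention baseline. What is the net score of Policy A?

Baseline:
  X = 23
  B = -7 + 2·23 = 39
  Y = 22 − 2·39 = -56
  L = 200 + 3·39 + 4·(-56) = 93
Policy A (B + 62):
  X = 23
  B = -7 + 2·23 (+62 from intervention) = 101
  Y = 22 − 2·101 = -180
  L = 200 + 3·101 + 4·(-180) = -217
ΔL = -217 − 93 = -310; ΔB = 101 − 39 = 62
Score = 3·(-310) + 1·62 = -868

-868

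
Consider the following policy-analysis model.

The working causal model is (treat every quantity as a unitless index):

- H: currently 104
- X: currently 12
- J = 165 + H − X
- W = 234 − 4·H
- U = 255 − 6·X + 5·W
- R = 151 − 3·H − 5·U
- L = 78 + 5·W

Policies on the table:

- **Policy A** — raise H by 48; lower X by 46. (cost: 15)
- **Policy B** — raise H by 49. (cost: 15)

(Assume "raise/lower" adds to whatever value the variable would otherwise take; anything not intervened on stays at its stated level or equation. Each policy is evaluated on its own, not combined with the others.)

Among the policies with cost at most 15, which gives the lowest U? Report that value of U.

Policy A (H + 48, X − 46):
  H = 104 + 48 = 152
  X = 12 − 46 = -34
  W = 234 − 4·152 = -374
  U = 255 − 6·(-34) + 5·(-374) = -1411
Policy B (H + 49):
  H = 104 + 49 = 153
  X = 12
  W = 234 − 4·153 = -378
  U = 255 − 6·12 + 5·(-378) = -1707
Comparing — Policy A: U=-1411, Policy B: U=-1707. Lowest is -1707 (Policy B).

-1707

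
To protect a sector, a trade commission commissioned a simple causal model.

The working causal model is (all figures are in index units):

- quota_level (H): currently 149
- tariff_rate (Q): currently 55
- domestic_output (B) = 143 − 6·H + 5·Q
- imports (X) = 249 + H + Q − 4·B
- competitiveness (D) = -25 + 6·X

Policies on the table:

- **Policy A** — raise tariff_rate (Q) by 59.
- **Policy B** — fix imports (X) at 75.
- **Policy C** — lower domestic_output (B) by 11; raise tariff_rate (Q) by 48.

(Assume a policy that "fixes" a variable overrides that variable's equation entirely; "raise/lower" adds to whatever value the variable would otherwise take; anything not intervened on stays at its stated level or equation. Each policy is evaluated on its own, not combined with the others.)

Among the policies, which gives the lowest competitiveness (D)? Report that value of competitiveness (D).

Policy A (Q + 59):
  H = 149
  Q = 55 + 59 = 114
  B = 143 − 6·149 + 5·114 = -181
  X = 249 + 149 + 114 − 4·(-181) = 1236
  D = -25 + 6·1236 = 7391
Policy B (X := 75):
  H = 149
  Q = 55
  B = 143 − 6·149 + 5·55 = -476
  X = 75
  D = -25 + 6·75 = 425
Policy C (B − 11, Q + 48):
  H = 149
  Q = 55 + 48 = 103
  B = 143 − 6·149 + 5·103 (−11 from intervention) = -247
  X = 249 + 149 + 103 − 4·(-247) = 1489
  D = -25 + 6·1489 = 8909
Comparing — Policy A: D=7391, Policy B: D=425, Policy C: D=8909. Lowest is 425 (Policy B).

425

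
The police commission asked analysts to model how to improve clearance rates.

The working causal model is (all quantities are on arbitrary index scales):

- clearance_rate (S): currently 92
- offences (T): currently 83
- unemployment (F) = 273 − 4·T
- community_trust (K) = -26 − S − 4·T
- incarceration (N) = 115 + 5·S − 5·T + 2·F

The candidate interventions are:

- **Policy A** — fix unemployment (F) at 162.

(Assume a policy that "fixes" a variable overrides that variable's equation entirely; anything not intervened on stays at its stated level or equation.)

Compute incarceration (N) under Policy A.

484

Policy A (F := 162):
  S = 92
  T = 83
  F = 162
  N = 115 + 5·92 − 5·83 + 2·162 = 484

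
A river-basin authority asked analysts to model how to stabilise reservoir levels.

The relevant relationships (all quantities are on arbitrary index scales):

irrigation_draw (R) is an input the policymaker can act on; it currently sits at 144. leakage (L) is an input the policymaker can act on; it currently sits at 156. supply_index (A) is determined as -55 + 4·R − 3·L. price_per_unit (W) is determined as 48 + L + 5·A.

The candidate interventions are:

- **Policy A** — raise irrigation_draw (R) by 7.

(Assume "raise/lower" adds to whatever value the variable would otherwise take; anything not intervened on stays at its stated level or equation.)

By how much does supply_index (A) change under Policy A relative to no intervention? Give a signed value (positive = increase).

Baseline:
  R = 144
  L = 156
  A = -55 + 4·144 − 3·156 = 53
Policy A (R + 7):
  R = 144 + 7 = 151
  L = 156
  A = -55 + 4·151 − 3·156 = 81
Change in A: 81 − 53 = 28

28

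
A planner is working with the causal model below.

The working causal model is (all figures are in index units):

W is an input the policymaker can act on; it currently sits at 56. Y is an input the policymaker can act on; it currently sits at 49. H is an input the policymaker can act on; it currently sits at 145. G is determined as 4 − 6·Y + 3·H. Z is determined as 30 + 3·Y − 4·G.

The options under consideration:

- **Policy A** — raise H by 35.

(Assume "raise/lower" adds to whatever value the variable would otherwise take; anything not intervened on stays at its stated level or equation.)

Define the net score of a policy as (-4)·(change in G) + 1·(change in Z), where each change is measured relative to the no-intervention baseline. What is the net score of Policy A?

-840

Baseline:
  Y = 49
  H = 145
  G = 4 − 6·49 + 3·145 = 145
  Z = 30 + 3·49 − 4·145 = -403
Policy A (H + 35):
  Y = 49
  H = 145 + 35 = 180
  G = 4 − 6·49 + 3·180 = 250
  Z = 30 + 3·49 − 4·250 = -823
ΔG = 250 − 145 = 105; ΔZ = -823 − (-403) = -420
Score = (-4)·105 + 1·(-420) = -840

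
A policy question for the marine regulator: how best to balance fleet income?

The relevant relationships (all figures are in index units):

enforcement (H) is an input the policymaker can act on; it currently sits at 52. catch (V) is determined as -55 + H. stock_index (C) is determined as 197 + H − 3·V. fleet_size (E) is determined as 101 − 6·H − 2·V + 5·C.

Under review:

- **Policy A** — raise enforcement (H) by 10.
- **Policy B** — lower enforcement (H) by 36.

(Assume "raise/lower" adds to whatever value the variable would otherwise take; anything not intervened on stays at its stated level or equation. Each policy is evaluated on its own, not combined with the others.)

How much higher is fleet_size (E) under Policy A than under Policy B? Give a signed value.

Policy A (H + 10):
  H = 52 + 10 = 62
  V = -55 + 62 = 7
  C = 197 + 62 − 3·7 = 238
  E = 101 − 6·62 − 2·7 + 5·238 = 905
Policy B (H − 36):
  H = 52 − 36 = 16
  V = -55 + 16 = -39
  C = 197 + 16 − 3·(-39) = 330
  E = 101 − 6·16 − 2·(-39) + 5·330 = 1733
E: 905 − 1733 = -828

-828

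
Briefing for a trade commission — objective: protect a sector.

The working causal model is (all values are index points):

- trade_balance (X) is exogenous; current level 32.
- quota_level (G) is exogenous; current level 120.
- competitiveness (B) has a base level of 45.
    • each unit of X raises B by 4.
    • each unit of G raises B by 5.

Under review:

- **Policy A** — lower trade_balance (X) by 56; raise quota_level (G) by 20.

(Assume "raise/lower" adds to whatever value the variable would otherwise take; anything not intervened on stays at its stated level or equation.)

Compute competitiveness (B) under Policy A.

649

Policy A (X − 56, G + 20):
  X = 32 − 56 = -24
  G = 120 + 20 = 140
  B = 45 + 4·(-24) + 5·140 = 649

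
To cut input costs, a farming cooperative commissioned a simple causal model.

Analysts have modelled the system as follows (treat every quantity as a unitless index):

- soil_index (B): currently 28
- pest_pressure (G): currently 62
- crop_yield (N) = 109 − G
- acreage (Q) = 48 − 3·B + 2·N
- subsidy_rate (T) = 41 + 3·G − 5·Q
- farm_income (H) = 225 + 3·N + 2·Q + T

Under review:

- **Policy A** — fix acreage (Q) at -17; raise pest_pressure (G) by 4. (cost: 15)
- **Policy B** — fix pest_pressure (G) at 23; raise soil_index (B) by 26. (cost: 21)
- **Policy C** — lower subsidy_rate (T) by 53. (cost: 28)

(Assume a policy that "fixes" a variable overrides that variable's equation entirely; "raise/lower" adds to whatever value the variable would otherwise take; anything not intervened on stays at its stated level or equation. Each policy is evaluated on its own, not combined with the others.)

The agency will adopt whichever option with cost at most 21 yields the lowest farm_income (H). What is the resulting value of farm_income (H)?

Policy A (Q := -17, G + 4):
  B = 28
  G = 62 + 4 = 66
  N = 109 − 66 = 43
  Q = -17
  T = 41 + 3·66 − 5·(-17) = 324
  H = 225 + 3·43 + 2·(-17) + 324 = 644
Policy B (G := 23, B + 26):
  B = 28 + 26 = 54
  G = 23
  N = 109 − 23 = 86
  Q = 48 − 3·54 + 2·86 = 58
  T = 41 + 3·23 − 5·58 = -180
  H = 225 + 3·86 + 2·58 + (-180) = 419
Comparing — Policy A: H=644, Policy B: H=419. Lowest is 419 (Policy B).

419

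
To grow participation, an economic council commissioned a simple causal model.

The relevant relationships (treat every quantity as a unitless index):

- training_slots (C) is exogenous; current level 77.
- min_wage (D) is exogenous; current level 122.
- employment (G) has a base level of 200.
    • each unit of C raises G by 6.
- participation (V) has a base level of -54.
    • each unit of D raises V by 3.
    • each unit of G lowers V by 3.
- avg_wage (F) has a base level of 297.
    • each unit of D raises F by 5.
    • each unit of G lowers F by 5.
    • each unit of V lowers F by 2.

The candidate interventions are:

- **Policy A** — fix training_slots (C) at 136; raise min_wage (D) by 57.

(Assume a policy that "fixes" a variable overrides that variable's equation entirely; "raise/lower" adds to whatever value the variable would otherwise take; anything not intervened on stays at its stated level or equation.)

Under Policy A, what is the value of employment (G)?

Policy A (C := 136, D + 57):
  C = 136
  G = 200 + 6·136 = 1016

1016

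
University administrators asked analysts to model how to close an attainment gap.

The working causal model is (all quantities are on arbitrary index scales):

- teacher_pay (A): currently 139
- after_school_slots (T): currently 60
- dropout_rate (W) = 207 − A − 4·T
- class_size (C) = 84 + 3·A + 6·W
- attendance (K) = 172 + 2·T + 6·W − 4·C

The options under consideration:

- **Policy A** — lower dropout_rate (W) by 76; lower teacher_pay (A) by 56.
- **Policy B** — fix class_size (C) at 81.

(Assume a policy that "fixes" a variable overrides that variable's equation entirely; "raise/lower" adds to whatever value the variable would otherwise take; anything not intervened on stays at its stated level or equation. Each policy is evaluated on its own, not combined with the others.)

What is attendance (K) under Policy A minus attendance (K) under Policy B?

Policy A (W − 76, A − 56):
  A = 139 − 56 = 83
  T = 60
  W = 207 − 83 − 4·60 (−76 from intervention) = -192
  C = 84 + 3·83 + 6·(-192) = -819
  K = 172 + 2·60 + 6·(-192) − 4·(-819) = 2416
Policy B (C := 81):
  A = 139
  T = 60
  W = 207 − 139 − 4·60 = -172
  C = 81
  K = 172 + 2·60 + 6·(-172) − 4·81 = -1064
K: 2416 − (-1064) = 3480

3480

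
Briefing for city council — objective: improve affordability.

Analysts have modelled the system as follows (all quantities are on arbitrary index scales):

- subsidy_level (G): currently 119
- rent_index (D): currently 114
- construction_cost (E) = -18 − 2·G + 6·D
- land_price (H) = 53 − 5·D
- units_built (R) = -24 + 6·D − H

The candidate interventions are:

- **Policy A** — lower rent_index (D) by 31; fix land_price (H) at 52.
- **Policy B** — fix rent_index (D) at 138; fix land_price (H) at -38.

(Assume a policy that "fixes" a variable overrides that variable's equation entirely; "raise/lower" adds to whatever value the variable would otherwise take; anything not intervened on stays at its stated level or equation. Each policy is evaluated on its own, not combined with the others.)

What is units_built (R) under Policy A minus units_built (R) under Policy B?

Policy A (D − 31, H := 52):
  D = 114 − 31 = 83
  H = 52
  R = -24 + 6·83 − 52 = 422
Policy B (D := 138, H := -38):
  D = 138
  H = -38
  R = -24 + 6·138 − (-38) = 842
R: 422 − 842 = -420

-420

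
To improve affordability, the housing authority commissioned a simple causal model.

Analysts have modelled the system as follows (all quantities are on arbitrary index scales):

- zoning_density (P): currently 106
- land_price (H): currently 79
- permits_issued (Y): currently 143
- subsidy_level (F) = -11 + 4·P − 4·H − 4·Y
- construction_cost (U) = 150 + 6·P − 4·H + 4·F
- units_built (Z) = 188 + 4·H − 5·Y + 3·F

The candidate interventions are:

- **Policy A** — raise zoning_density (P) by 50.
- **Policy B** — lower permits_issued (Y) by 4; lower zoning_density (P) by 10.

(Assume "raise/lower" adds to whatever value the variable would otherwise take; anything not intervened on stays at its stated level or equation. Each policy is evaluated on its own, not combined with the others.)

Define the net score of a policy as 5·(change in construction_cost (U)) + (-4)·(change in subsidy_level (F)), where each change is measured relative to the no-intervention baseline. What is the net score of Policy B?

-684

Baseline:
  P = 106
  H = 79
  Y = 143
  F = -11 + 4·106 − 4·79 − 4·143 = -475
  U = 150 + 6·106 − 4·79 + 4·(-475) = -1430
Policy B (Y − 4, P − 10):
  P = 106 − 10 = 96
  H = 79
  Y = 143 − 4 = 139
  F = -11 + 4·96 − 4·79 − 4·139 = -499
  U = 150 + 6·96 − 4·79 + 4·(-499) = -1586
ΔU = -1586 − (-1430) = -156; ΔF = -499 − (-475) = -24
Score = 5·(-156) + (-4)·(-24) = -684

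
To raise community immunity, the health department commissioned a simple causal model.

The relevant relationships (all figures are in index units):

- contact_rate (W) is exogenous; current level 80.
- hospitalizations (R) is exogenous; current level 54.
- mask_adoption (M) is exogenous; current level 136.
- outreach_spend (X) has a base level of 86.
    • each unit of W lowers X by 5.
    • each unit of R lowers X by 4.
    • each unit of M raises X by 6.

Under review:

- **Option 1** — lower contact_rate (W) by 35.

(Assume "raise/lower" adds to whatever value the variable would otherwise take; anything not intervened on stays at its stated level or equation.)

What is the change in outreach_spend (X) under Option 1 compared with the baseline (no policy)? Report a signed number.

Baseline:
  W = 80
  R = 54
  M = 136
  X = 86 − 5·80 − 4·54 + 6·136 = 286
Option 1 (W − 35):
  W = 80 − 35 = 45
  R = 54
  M = 136
  X = 86 − 5·45 − 4·54 + 6·136 = 461
Change in X: 461 − 286 = 175

175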